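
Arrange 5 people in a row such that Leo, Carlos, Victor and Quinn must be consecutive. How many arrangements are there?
Treat the 4 as one block: (5-4+1)! × 4! = 2 × 24 = 48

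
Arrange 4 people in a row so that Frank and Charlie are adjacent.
Treat as block: (4-1)! × 2! = 6 × 2 = 12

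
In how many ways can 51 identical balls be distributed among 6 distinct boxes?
C(51+6-1, 6-1) = C(56, 5) = 3819816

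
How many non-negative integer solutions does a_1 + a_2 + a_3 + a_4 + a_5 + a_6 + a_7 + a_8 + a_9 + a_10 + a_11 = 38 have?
C(38+11-1, 11-1) = C(48, 10) = 6540715896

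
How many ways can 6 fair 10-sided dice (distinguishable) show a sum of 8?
Coefficient of x^8 in (x + x² + ... + x^10)^6. By inclusion-exclusion on dice exceeding 10: Σ_j (-1)^j C(6,j)·C(8-1-10j, 5) = C(6,0)·C(7,5) = 1·21 = 21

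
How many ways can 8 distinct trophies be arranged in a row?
8! = 40320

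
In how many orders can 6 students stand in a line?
6! = 720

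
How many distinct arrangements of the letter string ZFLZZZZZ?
8! / (1! × 1! × 6!) = 56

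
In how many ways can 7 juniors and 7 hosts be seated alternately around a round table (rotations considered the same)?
Fix one of the juniors: (7-1)! ways for the remaining juniors, × 7! ways for the hosts = 720 × 5040 = 3628800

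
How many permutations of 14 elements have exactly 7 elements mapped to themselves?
Choose the 7 fixed points C(14,7) = 3432, derange the rest: !7 = Σ_{j=0}^{7} (-1)^j·7!/j! = 5040 - 5040 + 2520 - 840 + 210 - 42 + 7 - 1 = 1854. Product = 3432 × 1854 = 6362928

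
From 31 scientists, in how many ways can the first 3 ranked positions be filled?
P(31,3) = 31!/(31-3)! = 26970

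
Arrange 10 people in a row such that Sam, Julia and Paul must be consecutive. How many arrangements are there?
Treat the 3 as one block: (10-3+1)! × 3! = 40320 × 6 = 241920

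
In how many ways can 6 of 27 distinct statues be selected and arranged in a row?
P(27,6) = 27!/(27-6)! = 213127200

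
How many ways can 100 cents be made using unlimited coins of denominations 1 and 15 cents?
Coefficient of x^100 in 1/(1-x^1) · 1/(1-x^15). Use j coins of 15 for j = 0..⌊100/15⌋ = 6, the rest in 1s: 6 + 1 = 7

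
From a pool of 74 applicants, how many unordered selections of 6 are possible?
C(74,6) = 74!/(6!×68!) = 185250786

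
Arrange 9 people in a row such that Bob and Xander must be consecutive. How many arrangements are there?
Treat the 2 as one block: (9-2+1)! × 2! = 40320 × 2 = 80640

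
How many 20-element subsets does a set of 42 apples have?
C(42,20) = 42!/(20!×22!) = 513791607420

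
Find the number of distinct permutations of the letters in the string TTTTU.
5! / (1! × 4!) = 5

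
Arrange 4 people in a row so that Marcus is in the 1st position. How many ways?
Fix one position: (4-1)! = 6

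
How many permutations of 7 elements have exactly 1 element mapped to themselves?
Choose the 1 fixed point C(7,1) = 7, derange the rest: !6 = Σ_{j=0}^{6} (-1)^j·6!/j! = 720 - 720 + 360 - 120 + 30 - 6 + 1 = 265. Product = 7 × 265 = 1855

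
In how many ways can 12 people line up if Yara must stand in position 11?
Fix one position: (12-1)! = 39916800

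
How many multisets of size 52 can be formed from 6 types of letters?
C(52+6-1, 6-1) = C(57, 5) = 4187106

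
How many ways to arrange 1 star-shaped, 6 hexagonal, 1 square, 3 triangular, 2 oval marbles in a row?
13! / (1! × 6! × 1! × 3! × 2!) = 720720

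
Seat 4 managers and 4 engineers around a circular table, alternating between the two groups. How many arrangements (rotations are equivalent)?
Fix one of the managers: (4-1)! ways for the remaining managers, × 4! ways for the engineers = 6 × 24 = 144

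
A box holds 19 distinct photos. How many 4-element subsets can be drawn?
C(19,4) = 19!/(4!×15!) = 3876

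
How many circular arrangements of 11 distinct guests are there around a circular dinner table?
Circular: fix one position, arrange the rest. (11-1)! = 3628800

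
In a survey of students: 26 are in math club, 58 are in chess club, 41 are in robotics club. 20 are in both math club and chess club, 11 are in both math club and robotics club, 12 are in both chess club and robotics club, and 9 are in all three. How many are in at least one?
|A∪B∪C| = 26+58+41-20-11-12+9 = 91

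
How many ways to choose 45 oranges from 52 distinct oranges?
C(52,45) = 52!/(45!×7!) = 133784560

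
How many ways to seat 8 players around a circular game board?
Circular: fix one position, arrange the rest. (8-1)! = 5040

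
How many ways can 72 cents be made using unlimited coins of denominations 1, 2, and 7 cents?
Coefficient of x^72 in 1/(1-x^1) · 1/(1-x^2) · 1/(1-x^7). Case on j = number of 7-cent coins (j = 0..10); remainder r = 72 - 7j is made from {1,2} in ⌊r/2⌋+1 ways. r = 72, 65, 58, 51, 44, 37, 30, 23, 16, 9, 2 → 37 + 33 + 30 + 26 + 23 + 19 + 16 + 12 + 9 + 5 + 2 = 212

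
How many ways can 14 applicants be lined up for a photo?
14! = 87178291200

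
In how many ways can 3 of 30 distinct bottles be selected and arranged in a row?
P(30,3) = 30!/(30-3)! = 24360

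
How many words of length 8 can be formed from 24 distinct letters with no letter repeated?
P(24,8) = 24!/(24-8)! = 29654190720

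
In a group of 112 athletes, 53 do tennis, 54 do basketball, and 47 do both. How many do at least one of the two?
|A∪B| = |A| + |B| - |A∩B| = 53 + 54 - 47 = 60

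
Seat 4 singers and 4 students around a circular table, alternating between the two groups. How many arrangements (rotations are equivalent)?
Fix one of the singers: (4-1)! ways for the remaining singers, × 4! ways for the students = 6 × 24 = 144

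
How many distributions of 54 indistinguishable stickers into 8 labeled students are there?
C(54+8-1, 8-1) = C(61, 7) = 436270780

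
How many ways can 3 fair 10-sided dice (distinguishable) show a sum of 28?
Coefficient of x^28 in (x + x² + ... + x^10)^3. By inclusion-exclusion on dice exceeding 10: Σ_j (-1)^j C(3,j)·C(28-1-10j, 2) = C(3,0)·C(27,2) - C(3,1)·C(17,2) + C(3,2)·C(7,2) = 1·351 - 3·136 + 3·21 = 6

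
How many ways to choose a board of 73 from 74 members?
C(74,73) = 74!/(73!×1!) = 74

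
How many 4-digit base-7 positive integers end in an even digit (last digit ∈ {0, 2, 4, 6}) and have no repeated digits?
Last∈{0,2,4,6}. Last=0: 120. Last nonzero: 3×5×P(5,2) = 300. Total = 420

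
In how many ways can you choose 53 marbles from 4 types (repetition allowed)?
C(53+4-1, 4-1) = C(56, 3) = 27720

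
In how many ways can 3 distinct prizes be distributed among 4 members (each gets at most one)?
P(4,3) = 4!/(4-3)! = 24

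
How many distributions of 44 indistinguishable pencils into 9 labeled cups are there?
C(44+9-1, 9-1) = C(52, 8) = 752538150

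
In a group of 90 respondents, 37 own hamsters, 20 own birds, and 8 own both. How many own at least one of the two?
|A∪B| = |A| + |B| - |A∩B| = 37 + 20 - 8 = 49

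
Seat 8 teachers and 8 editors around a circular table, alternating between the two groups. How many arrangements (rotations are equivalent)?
Fix one of the teachers: (8-1)! ways for the remaining teachers, × 8! ways for the editors = 5040 × 40320 = 203212800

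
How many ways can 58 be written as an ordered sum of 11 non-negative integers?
C(58+11-1, 11-1) = C(68, 10) = 290752384208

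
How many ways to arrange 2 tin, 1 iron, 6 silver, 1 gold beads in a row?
10! / (2! × 1! × 6! × 1!) = 2520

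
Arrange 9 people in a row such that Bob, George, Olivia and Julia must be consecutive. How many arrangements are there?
Treat the 4 as one block: (9-4+1)! × 4! = 720 × 24 = 17280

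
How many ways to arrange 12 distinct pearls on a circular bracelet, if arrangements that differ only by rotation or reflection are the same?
(12-1)!/2 = 39916800/2 = 19958400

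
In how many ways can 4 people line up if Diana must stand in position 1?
Fix one position: (4-1)! = 6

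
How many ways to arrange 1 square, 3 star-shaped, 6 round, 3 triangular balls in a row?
13! / (1! × 3! × 6! × 3!) = 240240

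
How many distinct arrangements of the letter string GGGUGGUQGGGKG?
13! / (1! × 9! × 2! × 1!) = 8580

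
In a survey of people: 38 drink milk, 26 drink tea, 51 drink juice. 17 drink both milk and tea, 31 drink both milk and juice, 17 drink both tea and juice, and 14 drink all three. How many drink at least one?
|A∪B∪C| = 38+26+51-17-31-17+14 = 64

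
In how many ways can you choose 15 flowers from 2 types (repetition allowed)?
C(15+2-1, 2-1) = C(16, 1) = 16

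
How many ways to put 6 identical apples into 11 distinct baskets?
C(6+11-1, 11-1) = C(16, 10) = 8008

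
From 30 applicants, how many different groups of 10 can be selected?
C(30,10) = 30!/(10!×20!) = 30045015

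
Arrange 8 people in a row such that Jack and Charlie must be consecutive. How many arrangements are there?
Treat the 2 as one block: (8-2+1)! × 2! = 5040 × 2 = 10080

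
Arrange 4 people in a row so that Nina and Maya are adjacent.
Treat as block: (4-1)! × 2! = 6 × 2 = 12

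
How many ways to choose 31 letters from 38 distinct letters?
C(38,31) = 38!/(31!×7!) = 12620256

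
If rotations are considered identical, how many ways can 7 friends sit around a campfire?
Circular: fix one position, arrange the rest. (7-1)! = 720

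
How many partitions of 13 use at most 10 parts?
By conjugation, equals partitions of 13 into parts ≤ 10. Let r_j(i) = number of partitions of i into parts ≤ j, for i = 0..13. r_1(i) = 1 for all i; r_j(i) = r_{j-1}(i) + r_j(i-j). Rows j = 2..10: ≤2: 1 1 2 2 3 3 4 4 5 5 6 6 7 7; ≤3: 1 1 2 3 4 5 7 8 10 12 14 16 19 21; ≤4: 1 1 2 3 5 6 9 11 15 18 23 27 34 39; ≤5: 1 1 2 3 5 7 10 13 18 23 30 37 47 57; ≤6: 1 1 2 3 5 7 11 14 20 26 35 44 58 71; ≤7: 1 1 2 3 5 7 11 15 21 28 38 49 65 82; ≤8: 1 1 2 3 5 7 11 15 22 29 40 52 70 89; ≤9: 1 1 2 3 5 7 11 15 22 30 41 54 73 94; ≤10: 1 1 2 3 5 7 11 15 22 30 42 55 75 97. r_10(13) = 97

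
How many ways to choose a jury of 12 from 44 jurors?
C(44,12) = 44!/(12!×32!) = 21090682613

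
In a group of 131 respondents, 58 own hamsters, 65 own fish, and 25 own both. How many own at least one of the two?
|A∪B| = |A| + |B| - |A∩B| = 58 + 65 - 25 = 98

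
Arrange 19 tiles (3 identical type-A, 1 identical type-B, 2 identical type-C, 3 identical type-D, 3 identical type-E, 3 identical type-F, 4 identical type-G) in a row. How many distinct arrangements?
19! / (3! × 1! × 2! × 3! × 3! × 3! × 4!) = 1955457504000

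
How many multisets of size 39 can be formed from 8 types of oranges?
C(39+8-1, 8-1) = C(46, 7) = 53524680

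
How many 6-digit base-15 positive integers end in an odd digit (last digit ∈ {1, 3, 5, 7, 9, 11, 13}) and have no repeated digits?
Last∈{1,3,5,7,9,11,13}. Last=0: 0. Last nonzero: 7×13×P(13,4) = 1561560. Total = 1561560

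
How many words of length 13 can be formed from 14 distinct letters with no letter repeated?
P(14,13) = 14!/(14-13)! = 87178291200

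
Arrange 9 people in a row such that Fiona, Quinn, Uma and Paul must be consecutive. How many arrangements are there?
Treat the 4 as one block: (9-4+1)! × 4! = 720 × 24 = 17280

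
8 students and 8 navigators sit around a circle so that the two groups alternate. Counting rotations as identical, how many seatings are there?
Fix one of the students: (8-1)! ways for the remaining students, × 8! ways for the navigators = 5040 × 40320 = 203212800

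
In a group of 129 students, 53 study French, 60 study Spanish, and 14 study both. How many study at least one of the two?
|A∪B| = |A| + |B| - |A∩B| = 53 + 60 - 14 = 99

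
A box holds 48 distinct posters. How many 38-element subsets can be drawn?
C(48,38) = 48!/(38!×10!) = 6540715896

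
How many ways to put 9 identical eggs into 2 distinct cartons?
C(9+2-1, 2-1) = C(10, 1) = 10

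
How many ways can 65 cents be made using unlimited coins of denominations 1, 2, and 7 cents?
Coefficient of x^65 in 1/(1-x^1) · 1/(1-x^2) · 1/(1-x^7). Case on j = number of 7-cent coins (j = 0..9); remainder r = 65 - 7j is made from {1,2} in ⌊r/2⌋+1 ways. r = 65, 58, 51, 44, 37, 30, 23, 16, 9, 2 → 33 + 30 + 26 + 23 + 19 + 16 + 12 + 9 + 5 + 2 = 175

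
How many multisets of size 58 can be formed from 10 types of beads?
C(58+10-1, 10-1) = C(67, 9) = 42757703560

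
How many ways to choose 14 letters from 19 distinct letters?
C(19,14) = 19!/(14!×5!) = 11628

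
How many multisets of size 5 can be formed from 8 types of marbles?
C(5+8-1, 8-1) = C(12, 7) = 792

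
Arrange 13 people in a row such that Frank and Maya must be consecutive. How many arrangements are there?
Treat the 2 as one block: (13-2+1)! × 2! = 479001600 × 2 = 958003200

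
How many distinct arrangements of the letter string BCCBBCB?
7! / (4! × 3!) = 35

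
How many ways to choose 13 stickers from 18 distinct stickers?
C(18,13) = 18!/(13!×5!) = 8568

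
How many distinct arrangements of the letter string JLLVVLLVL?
9! / (5! × 3! × 1!) = 504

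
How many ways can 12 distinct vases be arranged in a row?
12! = 479001600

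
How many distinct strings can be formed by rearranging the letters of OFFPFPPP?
8! / (1! × 3! × 4!) = 280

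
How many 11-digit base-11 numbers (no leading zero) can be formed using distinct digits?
First digit: 10 choices (nonzero). Then descending: 10 × 10 × 9 × 8 × 7 × 6 × 5 × 4 × 3 × 2 × 1 = 36288000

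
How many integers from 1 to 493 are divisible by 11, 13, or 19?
⌊493/11⌋+⌊493/13⌋+⌊493/19⌋ - ⌊493/143⌋-⌊493/209⌋-⌊493/247⌋ + ⌊493/2717⌋ = 44+37+25 - 3-2-1 + 0 = 100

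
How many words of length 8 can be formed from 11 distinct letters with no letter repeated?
P(11,8) = 11!/(11-8)! = 6652800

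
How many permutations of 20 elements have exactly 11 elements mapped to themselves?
Choose the 11 fixed points C(20,11) = 167960, derange the rest: !9 = Σ_{j=0}^{9} (-1)^j·9!/j! = 362880 - 362880 + 181440 - 60480 + 15120 - 3024 + 504 - 72 + 9 - 1 = 133496. Product = 167960 × 133496 = 22421988160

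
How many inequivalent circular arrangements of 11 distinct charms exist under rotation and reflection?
(11-1)!/2 = 3628800/2 = 1814400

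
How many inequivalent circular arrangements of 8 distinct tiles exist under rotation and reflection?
(8-1)!/2 = 5040/2 = 2520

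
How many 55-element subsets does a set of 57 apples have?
C(57,55) = 57!/(55!×2!) = 1596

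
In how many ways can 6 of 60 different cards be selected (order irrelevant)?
C(60,6) = 60!/(6!×54!) = 50063860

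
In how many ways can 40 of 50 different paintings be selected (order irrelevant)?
C(50,40) = 50!/(40!×10!) = 10272278170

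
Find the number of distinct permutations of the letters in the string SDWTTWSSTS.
10! / (1! × 2! × 3! × 4!) = 12600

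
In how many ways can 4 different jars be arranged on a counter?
4! = 24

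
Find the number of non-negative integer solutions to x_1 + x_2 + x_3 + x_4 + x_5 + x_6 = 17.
C(17+6-1, 6-1) = C(22, 5) = 26334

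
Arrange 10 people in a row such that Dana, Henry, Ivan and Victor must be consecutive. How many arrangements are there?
Treat the 4 as one block: (10-4+1)! × 4! = 5040 × 24 = 120960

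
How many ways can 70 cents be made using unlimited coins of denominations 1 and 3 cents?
Coefficient of x^70 in 1/(1-x^1) · 1/(1-x^3). Use j coins of 3 for j = 0..⌊70/3⌋ = 23, the rest in 1s: 23 + 1 = 24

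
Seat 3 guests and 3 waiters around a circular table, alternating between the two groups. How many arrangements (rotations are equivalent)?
Fix one of the guests: (3-1)! ways for the remaining guests, × 3! ways for the waiters = 2 × 6 = 12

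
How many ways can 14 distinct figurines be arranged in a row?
14! = 87178291200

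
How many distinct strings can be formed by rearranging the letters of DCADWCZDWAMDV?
13! / (1! × 2! × 1! × 1! × 2! × 2! × 4!) = 32432400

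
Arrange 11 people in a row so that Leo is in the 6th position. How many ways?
Fix one position: (11-1)! = 3628800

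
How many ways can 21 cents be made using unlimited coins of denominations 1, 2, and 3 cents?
Coefficient of x^21 in 1/(1-x^1) · 1/(1-x^2) · 1/(1-x^3). Case on j = number of 3-cent coins (j = 0..7); remainder r = 21 - 3j is made from {1,2} in ⌊r/2⌋+1 ways. r = 21, 18, 15, 12, 9, 6, 3, 0 → 11 + 10 + 8 + 7 + 5 + 4 + 2 + 1 = 48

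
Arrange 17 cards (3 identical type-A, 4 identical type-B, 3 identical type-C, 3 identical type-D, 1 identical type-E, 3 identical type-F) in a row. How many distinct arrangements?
17! / (3! × 4! × 3! × 3! × 1! × 3!) = 11435424000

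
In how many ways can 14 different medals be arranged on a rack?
14! = 87178291200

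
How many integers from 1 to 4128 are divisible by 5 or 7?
⌊4128/5⌋ + ⌊4128/7⌋ - ⌊4128/35⌋ = 825 + 589 - 117 = 1297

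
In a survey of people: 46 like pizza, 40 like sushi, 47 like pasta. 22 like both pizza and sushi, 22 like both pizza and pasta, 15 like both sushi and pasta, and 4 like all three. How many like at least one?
|A∪B∪C| = 46+40+47-22-22-15+4 = 78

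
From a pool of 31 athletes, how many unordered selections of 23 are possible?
C(31,23) = 31!/(23!×8!) = 7888725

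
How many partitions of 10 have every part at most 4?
Let r_j(i) = number of partitions of i into parts ≤ j, for i = 0..10. r_1(i) = 1 for all i; r_j(i) = r_{j-1}(i) + r_j(i-j). Rows j = 2..4: ≤2: 1 1 2 2 3 3 4 4 5 5 6; ≤3: 1 1 2 3 4 5 7 8 10 12 14; ≤4: 1 1 2 3 5 6 9 11 15 18 23. r_4(10) = 23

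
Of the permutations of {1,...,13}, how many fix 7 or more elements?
Exactly j fixed points: C(13,j)·!(13-j); sum over j ≥ 7 (derangement numbers via !m = (m-1)·(!(m-1) + !(m-2)): !0..!6 = 1, 0, 1, 2, 9, 44, 265). Σ_{j=7}^{13} C(13,j)·!(13-j) = C(13,7)·!6 + C(13,8)·!5 + C(13,9)·!4 + C(13,10)·!3 + C(13,11)·!2 + C(13,12)·!1 + C(13,13)·!0 = 1716·265 + 1287·44 + 715·9 + 286·2 + 78·1 + 13·0 + 1·1 = 518454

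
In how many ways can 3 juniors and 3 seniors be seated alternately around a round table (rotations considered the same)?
Fix one of the juniors: (3-1)! ways for the remaining juniors, × 3! ways for the seniors = 2 × 6 = 12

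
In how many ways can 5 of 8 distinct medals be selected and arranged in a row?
P(8,5) = 8!/(8-5)! = 6720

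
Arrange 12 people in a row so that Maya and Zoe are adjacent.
Treat as block: (12-1)! × 2! = 39916800 × 2 = 79833600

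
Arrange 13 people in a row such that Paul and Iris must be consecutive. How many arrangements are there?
Treat the 2 as one block: (13-2+1)! × 2! = 479001600 × 2 = 958003200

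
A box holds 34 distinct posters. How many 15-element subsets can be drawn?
C(34,15) = 34!/(15!×19!) = 1855967520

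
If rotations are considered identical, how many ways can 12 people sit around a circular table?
Circular: fix one position, arrange the rest. (12-1)! = 39916800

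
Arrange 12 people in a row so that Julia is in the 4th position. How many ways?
Fix one position: (12-1)! = 39916800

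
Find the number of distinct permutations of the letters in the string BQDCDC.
6! / (2! × 1! × 1! × 2!) = 180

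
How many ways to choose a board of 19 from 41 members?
C(41,19) = 41!/(19!×22!) = 244662670200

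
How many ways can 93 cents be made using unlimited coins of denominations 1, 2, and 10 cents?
Coefficient of x^93 in 1/(1-x^1) · 1/(1-x^2) · 1/(1-x^10). Case on j = number of 10-cent coins (j = 0..9); remainder r = 93 - 10j is made from {1,2} in ⌊r/2⌋+1 ways. r = 93, 83, 73, 63, 53, 43, 33, 23, 13, 3 → 47 + 42 + 37 + 32 + 27 + 22 + 17 + 12 + 7 + 2 = 245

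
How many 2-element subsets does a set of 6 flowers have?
C(6,2) = 6!/(2!×4!) = 15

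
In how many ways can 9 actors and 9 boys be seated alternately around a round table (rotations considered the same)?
Fix one of the actors: (9-1)! ways for the remaining actors, × 9! ways for the boys = 40320 × 362880 = 14631321600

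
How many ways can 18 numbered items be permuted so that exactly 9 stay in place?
Choose the 9 fixed points C(18,9) = 48620, derange the rest: !9 = Σ_{j=0}^{9} (-1)^j·9!/j! = 362880 - 362880 + 181440 - 60480 + 15120 - 3024 + 504 - 72 + 9 - 1 = 133496. Product = 48620 × 133496 = 6490575520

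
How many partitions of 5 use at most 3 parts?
By conjugation, equals partitions of 5 into parts ≤ 3. Let r_j(i) = number of partitions of i into parts ≤ j, for i = 0..5. r_1(i) = 1 for all i; r_j(i) = r_{j-1}(i) + r_j(i-j). Rows j = 2..3: ≤2: 1 1 2 2 3 3; ≤3: 1 1 2 3 4 5. r_3(5) = 5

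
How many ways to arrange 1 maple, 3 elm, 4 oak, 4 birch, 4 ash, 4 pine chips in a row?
20! / (1! × 3! × 4! × 4! × 4! × 4!) = 1222160940000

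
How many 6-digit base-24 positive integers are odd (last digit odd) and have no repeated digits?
Last∈{1,3,5,7,9,11,13,15,17,19,21,23}. Last=0: 0. Last nonzero: 12×22×P(22,4) = 46347840. Total = 46347840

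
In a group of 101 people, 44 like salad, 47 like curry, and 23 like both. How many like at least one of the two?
|A∪B| = |A| + |B| - |A∩B| = 44 + 47 - 23 = 68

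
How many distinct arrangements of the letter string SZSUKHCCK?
9! / (2! × 1! × 1! × 1! × 2! × 2!) = 45360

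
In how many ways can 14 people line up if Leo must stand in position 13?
Fix one position: (14-1)! = 6227020800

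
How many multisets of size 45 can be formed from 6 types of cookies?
C(45+6-1, 6-1) = C(50, 5) = 2118760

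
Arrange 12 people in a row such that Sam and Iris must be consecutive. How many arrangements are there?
Treat the 2 as one block: (12-2+1)! × 2! = 39916800 × 2 = 79833600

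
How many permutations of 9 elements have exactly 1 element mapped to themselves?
Choose the 1 fixed point C(9,1) = 9, derange the rest: !8 = Σ_{j=0}^{8} (-1)^j·8!/j! = 40320 - 40320 + 20160 - 6720 + 1680 - 336 + 56 - 8 + 1 = 14833. Product = 9 × 14833 = 133497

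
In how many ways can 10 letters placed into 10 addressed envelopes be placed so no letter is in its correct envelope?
!10 = Σ_{j=0}^{10} (-1)^j·10!/j! = 3628800 - 3628800 + 1814400 - 604800 + 151200 - 30240 + 5040 - 720 + 90 - 10 + 1 = 1334961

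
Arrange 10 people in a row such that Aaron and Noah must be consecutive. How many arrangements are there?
Treat the 2 as one block: (10-2+1)! × 2! = 362880 × 2 = 725760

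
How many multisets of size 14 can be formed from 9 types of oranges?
C(14+9-1, 9-1) = C(22, 8) = 319770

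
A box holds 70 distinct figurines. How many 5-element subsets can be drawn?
C(70,5) = 70!/(5!×65!) = 12103014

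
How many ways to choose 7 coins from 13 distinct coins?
C(13,7) = 13!/(7!×6!) = 1716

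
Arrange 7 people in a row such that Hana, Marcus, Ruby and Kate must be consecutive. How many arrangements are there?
Treat the 4 as one block: (7-4+1)! × 4! = 24 × 24 = 576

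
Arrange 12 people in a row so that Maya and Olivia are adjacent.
Treat as block: (12-1)! × 2! = 39916800 × 2 = 79833600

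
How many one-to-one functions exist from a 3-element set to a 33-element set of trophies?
P(33,3) = 33!/(33-3)! = 32736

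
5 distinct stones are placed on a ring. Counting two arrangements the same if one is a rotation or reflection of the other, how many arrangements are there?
(5-1)!/2 = 24/2 = 12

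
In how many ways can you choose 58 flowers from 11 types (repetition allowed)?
C(58+11-1, 11-1) = C(68, 10) = 290752384208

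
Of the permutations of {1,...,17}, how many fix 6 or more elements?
Exactly j fixed points: C(17,j)·!(17-j); sum over j ≥ 6 (derangement numbers via !m = (m-1)·(!(m-1) + !(m-2)): !0..!11 = 1, 0, 1, 2, 9, 44, 265, 1854, 14833, 133496, 1334961, 14684570). Σ_{j=6}^{17} C(17,j)·!(17-j) = C(17,6)·!11 + C(17,7)·!10 + C(17,8)·!9 + C(17,9)·!8 + C(17,10)·!7 + C(17,11)·!6 + C(17,12)·!5 + C(17,13)·!4 + C(17,14)·!3 + C(17,15)·!2 + C(17,16)·!1 + C(17,17)·!0 = 12376·14684570 + 19448·1334961 + 24310·133496 + 24310·14833 + 19448·1854 + 12376·265 + 6188·44 + 2380·9 + 680·2 + 136·1 + 17·0 + 1·1 = 211344069259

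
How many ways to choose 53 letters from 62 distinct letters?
C(62,53) = 62!/(53!×9!) = 20286591270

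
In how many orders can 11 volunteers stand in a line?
11! = 39916800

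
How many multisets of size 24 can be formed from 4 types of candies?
C(24+4-1, 4-1) = C(27, 3) = 2925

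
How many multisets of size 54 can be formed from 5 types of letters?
C(54+5-1, 5-1) = C(58, 4) = 424270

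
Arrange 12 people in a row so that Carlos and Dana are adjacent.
Treat as block: (12-1)! × 2! = 39916800 × 2 = 79833600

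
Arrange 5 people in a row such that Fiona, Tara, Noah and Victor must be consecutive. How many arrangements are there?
Treat the 4 as one block: (5-4+1)! × 4! = 2 × 24 = 48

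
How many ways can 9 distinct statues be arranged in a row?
9! = 362880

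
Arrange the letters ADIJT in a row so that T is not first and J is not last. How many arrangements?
By inclusion-exclusion: 5! - 2×(5-1)! + (5-2)! = 120 - 48 + 6 = 78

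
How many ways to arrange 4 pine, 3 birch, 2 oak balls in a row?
9! / (4! × 3! × 2!) = 1260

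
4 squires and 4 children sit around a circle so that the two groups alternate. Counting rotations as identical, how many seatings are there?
Fix one of the squires: (4-1)! ways for the remaining squires, × 4! ways for the children = 6 × 24 = 144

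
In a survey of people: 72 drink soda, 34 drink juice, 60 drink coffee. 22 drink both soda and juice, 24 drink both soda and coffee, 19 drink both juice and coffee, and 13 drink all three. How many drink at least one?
|A∪B∪C| = 72+34+60-22-24-19+13 = 114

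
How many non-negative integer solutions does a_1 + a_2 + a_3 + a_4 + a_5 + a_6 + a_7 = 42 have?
C(42+7-1, 7-1) = C(48, 6) = 12271512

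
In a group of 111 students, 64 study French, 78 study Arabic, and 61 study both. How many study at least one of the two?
|A∪B| = |A| + |B| - |A∩B| = 64 + 78 - 61 = 81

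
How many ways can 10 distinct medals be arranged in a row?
10! = 3628800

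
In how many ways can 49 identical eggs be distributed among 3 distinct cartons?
C(49+3-1, 3-1) = C(51, 2) = 1275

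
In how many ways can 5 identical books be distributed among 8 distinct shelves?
C(5+8-1, 8-1) = C(12, 7) = 792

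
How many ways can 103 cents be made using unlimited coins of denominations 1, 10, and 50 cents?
Coefficient of x^103 in 1/(1-x^1) · 1/(1-x^10) · 1/(1-x^50). Case on j = number of 50-cent coins (j = 0..2); remainder r = 103 - 50j is made from {1,10} in ⌊r/10⌋+1 ways. r = 103, 53, 3 → 11 + 6 + 1 = 18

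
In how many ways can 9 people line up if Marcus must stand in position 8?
Fix one position: (9-1)! = 40320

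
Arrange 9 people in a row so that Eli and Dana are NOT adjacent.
Total - adjacent = 9! - (9-1)!×2 = 362880 - 80640 = 282240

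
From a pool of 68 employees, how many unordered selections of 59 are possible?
C(68,59) = 68!/(59!×9!) = 49280065120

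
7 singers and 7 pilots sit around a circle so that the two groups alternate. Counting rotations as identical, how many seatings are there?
Fix one of the singers: (7-1)! ways for the remaining singers, × 7! ways for the pilots = 720 × 5040 = 3628800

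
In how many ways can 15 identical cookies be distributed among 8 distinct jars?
C(15+8-1, 8-1) = C(22, 7) = 170544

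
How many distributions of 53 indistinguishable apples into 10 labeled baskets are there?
C(53+10-1, 10-1) = C(62, 9) = 20286591270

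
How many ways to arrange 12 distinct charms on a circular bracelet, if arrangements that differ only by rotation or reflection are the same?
(12-1)!/2 = 39916800/2 = 19958400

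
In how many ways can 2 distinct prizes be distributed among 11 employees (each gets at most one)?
P(11,2) = 11!/(11-2)! = 110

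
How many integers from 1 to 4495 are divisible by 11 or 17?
⌊4495/11⌋ + ⌊4495/17⌋ - ⌊4495/187⌋ = 408 + 264 - 24 = 648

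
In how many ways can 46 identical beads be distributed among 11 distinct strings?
C(46+11-1, 11-1) = C(56, 10) = 35607051480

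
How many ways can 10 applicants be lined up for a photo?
10! = 3628800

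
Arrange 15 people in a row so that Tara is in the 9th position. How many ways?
Fix one position: (15-1)! = 87178291200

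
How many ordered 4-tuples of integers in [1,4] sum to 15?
Coefficient of x^15 in (x + x² + ... + x^4)^4. By inclusion-exclusion on dice exceeding 4: Σ_j (-1)^j C(4,j)·C(15-1-4j, 3) = C(4,0)·C(14,3) - C(4,1)·C(10,3) + C(4,2)·C(6,3) = 1·364 - 4·120 + 6·20 = 4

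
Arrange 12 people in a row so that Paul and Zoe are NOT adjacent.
Total - adjacent = 12! - (12-1)!×2 = 479001600 - 79833600 = 399168000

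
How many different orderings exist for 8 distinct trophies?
8! = 40320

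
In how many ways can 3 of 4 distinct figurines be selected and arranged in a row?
P(4,3) = 4!/(4-3)! = 24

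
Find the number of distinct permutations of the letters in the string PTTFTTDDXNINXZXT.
16! / (2! × 1! × 1! × 1! × 3! × 2! × 5! × 1!) = 7264857600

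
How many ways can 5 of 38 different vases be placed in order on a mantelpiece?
P(38,5) = 38!/(38-5)! = 60233040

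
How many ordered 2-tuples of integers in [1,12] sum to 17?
Coefficient of x^17 in (x + x² + ... + x^12)^2. By inclusion-exclusion on dice exceeding 12: Σ_j (-1)^j C(2,j)·C(17-1-12j, 1) = C(2,0)·C(16,1) - C(2,1)·C(4,1) = 1·16 - 2·4 = 8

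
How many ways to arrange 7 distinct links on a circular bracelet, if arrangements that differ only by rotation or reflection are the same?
(7-1)!/2 = 720/2 = 360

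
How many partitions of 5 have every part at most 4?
Let r_j(i) = number of partitions of i into parts ≤ j, for i = 0..5. r_1(i) = 1 for all i; r_j(i) = r_{j-1}(i) + r_j(i-j). Rows j = 2..4: ≤2: 1 1 2 2 3 3; ≤3: 1 1 2 3 4 5; ≤4: 1 1 2 3 5 6. r_4(5) = 6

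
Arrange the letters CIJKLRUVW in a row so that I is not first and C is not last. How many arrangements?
By inclusion-exclusion: 9! - 2×(9-1)! + (9-2)! = 362880 - 80640 + 5040 = 287280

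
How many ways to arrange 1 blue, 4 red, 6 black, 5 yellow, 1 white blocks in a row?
17! / (1! × 4! × 6! × 5! × 1!) = 171531360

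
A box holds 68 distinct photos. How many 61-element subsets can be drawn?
C(68,61) = 68!/(61!×7!) = 969443904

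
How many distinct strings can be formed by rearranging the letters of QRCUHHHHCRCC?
12! / (4! × 1! × 1! × 2! × 4!) = 415800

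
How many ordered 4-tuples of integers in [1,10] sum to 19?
Coefficient of x^19 in (x + x² + ... + x^10)^4. By inclusion-exclusion on dice exceeding 10: Σ_j (-1)^j C(4,j)·C(19-1-10j, 3) = C(4,0)·C(18,3) - C(4,1)·C(8,3) = 1·816 - 4·56 = 592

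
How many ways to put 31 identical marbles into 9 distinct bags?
C(31+9-1, 9-1) = C(39, 8) = 61523748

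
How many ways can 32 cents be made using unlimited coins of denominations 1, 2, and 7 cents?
Coefficient of x^32 in 1/(1-x^1) · 1/(1-x^2) · 1/(1-x^7). Case on j = number of 7-cent coins (j = 0..4); remainder r = 32 - 7j is made from {1,2} in ⌊r/2⌋+1 ways. r = 32, 25, 18, 11, 4 → 17 + 13 + 10 + 6 + 3 = 49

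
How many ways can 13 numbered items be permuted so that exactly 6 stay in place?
Choose the 6 fixed points C(13,6) = 1716, derange the rest: !7 = Σ_{j=0}^{7} (-1)^j·7!/j! = 5040 - 5040 + 2520 - 840 + 210 - 42 + 7 - 1 = 1854. Product = 1716 × 1854 = 3181464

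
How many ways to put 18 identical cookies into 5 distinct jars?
C(18+5-1, 5-1) = C(22, 4) = 7315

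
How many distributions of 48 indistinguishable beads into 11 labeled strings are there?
C(48+11-1, 11-1) = C(58, 10) = 52179482355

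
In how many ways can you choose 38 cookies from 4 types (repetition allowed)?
C(38+4-1, 4-1) = C(41, 3) = 10660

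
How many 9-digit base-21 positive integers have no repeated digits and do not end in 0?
Last digit: 20 nonzero choices. First digit: 19 (nonzero, ≠last). Middle 7: P(19,7) = 253955520. Total = 96503097600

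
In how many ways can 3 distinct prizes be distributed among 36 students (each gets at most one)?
P(36,3) = 36!/(36-3)! = 42840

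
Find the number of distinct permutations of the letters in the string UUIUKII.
7! / (3! × 1! × 3!) = 140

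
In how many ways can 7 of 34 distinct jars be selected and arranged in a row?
P(34,7) = 34!/(34-7)! = 27113264640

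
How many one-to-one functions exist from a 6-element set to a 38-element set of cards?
P(38,6) = 38!/(38-6)! = 1987690320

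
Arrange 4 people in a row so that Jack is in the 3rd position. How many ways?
Fix one position: (4-1)! = 6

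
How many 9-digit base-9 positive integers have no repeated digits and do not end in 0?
Last digit: 8 nonzero choices. First digit: 7 (nonzero, ≠last). Middle 7: P(7,7) = 5040. Total = 282240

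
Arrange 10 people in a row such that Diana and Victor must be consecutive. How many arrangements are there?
Treat the 2 as one block: (10-2+1)! × 2! = 362880 × 2 = 725760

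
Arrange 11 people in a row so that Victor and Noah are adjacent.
Treat as block: (11-1)! × 2! = 3628800 × 2 = 7257600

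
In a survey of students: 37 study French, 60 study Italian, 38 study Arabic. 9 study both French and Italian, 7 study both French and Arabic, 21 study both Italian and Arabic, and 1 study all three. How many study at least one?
|A∪B∪C| = 37+60+38-9-7-21+1 = 99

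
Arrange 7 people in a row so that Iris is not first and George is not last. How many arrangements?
By inclusion-exclusion: 7! - 2×(7-1)! + (7-2)! = 5040 - 1440 + 120 = 3720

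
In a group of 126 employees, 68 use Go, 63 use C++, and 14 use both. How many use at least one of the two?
|A∪B| = |A| + |B| - |A∩B| = 68 + 63 - 14 = 117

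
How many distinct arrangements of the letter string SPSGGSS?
7! / (4! × 1! × 2!) = 105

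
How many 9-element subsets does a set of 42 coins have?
C(42,9) = 42!/(9!×33!) = 445891810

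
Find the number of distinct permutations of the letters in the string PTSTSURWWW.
10! / (2! × 2! × 1! × 1! × 1! × 3!) = 151200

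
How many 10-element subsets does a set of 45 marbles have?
C(45,10) = 45!/(10!×35!) = 3190187286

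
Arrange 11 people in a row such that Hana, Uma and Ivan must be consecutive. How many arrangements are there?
Treat the 3 as one block: (11-3+1)! × 3! = 362880 × 6 = 2177280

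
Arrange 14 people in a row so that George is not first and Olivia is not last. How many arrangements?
By inclusion-exclusion: 14! - 2×(14-1)! + (14-2)! = 87178291200 - 12454041600 + 479001600 = 75203251200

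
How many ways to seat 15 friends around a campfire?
Circular: fix one position, arrange the rest. (15-1)! = 87178291200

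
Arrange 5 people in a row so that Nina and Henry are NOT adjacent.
Total - adjacent = 5! - (5-1)!×2 = 120 - 48 = 72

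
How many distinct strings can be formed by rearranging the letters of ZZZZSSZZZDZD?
12! / (2! × 2! × 8!) = 2970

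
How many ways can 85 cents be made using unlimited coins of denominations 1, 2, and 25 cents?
Coefficient of x^85 in 1/(1-x^1) · 1/(1-x^2) · 1/(1-x^25). Case on j = number of 25-cent coins (j = 0..3); remainder r = 85 - 25j is made from {1,2} in ⌊r/2⌋+1 ways. r = 85, 60, 35, 10 → 43 + 31 + 18 + 6 = 98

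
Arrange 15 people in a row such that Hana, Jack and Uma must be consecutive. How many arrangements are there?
Treat the 3 as one block: (15-3+1)! × 3! = 6227020800 × 6 = 37362124800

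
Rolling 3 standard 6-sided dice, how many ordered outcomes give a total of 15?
Coefficient of x^15 in (x + x² + ... + x^6)^3. By inclusion-exclusion on dice exceeding 6: Σ_j (-1)^j C(3,j)·C(15-1-6j, 2) = C(3,0)·C(14,2) - C(3,1)·C(8,2) + C(3,2)·C(2,2) = 1·91 - 3·28 + 3·1 = 10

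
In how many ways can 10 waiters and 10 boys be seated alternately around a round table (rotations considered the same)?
Fix one of the waiters: (10-1)! ways for the remaining waiters, × 10! ways for the boys = 362880 × 3628800 = 1316818944000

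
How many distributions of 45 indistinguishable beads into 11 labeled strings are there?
C(45+11-1, 11-1) = C(55, 10) = 29248649430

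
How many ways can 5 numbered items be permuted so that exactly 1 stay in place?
Choose the 1 fixed point C(5,1) = 5, derange the rest: !4 = Σ_{j=0}^{4} (-1)^j·4!/j! = 24 - 24 + 12 - 4 + 1 = 9. Product = 5 × 9 = 45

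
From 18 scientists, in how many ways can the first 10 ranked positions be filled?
P(18,10) = 18!/(18-10)! = 158789030400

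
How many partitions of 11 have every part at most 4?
Let r_j(i) = number of partitions of i into parts ≤ j, for i = 0..11. r_1(i) = 1 for all i; r_j(i) = r_{j-1}(i) + r_j(i-j). Rows j = 2..4: ≤2: 1 1 2 2 3 3 4 4 5 5 6 6; ≤3: 1 1 2 3 4 5 7 8 10 12 14 16; ≤4: 1 1 2 3 5 6 9 11 15 18 23 27. r_4(11) = 27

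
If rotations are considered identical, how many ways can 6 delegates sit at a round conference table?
Circular: fix one position, arrange the rest. (6-1)! = 120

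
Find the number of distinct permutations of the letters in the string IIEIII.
6! / (5! × 1!) = 6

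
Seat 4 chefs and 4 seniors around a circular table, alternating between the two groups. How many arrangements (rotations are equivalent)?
Fix one of the chefs: (4-1)! ways for the remaining chefs, × 4! ways for the seniors = 6 × 24 = 144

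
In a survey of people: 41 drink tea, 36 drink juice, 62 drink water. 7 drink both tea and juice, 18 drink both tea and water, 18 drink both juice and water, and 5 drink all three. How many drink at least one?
|A∪B∪C| = 41+36+62-7-18-18+5 = 101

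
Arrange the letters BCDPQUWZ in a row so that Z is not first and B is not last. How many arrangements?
By inclusion-exclusion: 8! - 2×(8-1)! + (8-2)! = 40320 - 10080 + 720 = 30960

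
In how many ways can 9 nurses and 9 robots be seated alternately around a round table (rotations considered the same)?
Fix one of the nurses: (9-1)! ways for the remaining nurses, × 9! ways for the robots = 40320 × 362880 = 14631321600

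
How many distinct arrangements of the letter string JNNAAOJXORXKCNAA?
16! / (2! × 1! × 1! × 3! × 1! × 2! × 4! × 2!) = 18162144000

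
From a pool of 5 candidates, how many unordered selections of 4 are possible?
C(5,4) = 5!/(4!×1!) = 5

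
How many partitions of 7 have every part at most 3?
Let r_j(i) = number of partitions of i into parts ≤ j, for i = 0..7. r_1(i) = 1 for all i; r_j(i) = r_{j-1}(i) + r_j(i-j). Rows j = 2..3: ≤2: 1 1 2 2 3 3 4 4; ≤3: 1 1 2 3 4 5 7 8. r_3(7) = 8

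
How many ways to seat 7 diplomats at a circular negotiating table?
Circular: fix one position, arrange the rest. (7-1)! = 720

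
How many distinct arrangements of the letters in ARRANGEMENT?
11! / (2! × 2! × 2! × 1! × 2! × 1! × 1!) = 2494800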